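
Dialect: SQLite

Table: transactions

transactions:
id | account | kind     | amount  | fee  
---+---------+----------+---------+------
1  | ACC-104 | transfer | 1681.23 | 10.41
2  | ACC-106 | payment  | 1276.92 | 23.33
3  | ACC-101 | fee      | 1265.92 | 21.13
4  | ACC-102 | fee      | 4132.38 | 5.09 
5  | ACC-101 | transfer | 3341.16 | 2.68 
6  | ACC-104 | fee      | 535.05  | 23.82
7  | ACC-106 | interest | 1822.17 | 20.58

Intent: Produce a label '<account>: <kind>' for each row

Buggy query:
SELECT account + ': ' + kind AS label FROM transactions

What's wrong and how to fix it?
Bug: SQLite uses || for string concatenation; + coerces text to numbers (yielding 0)

Fix: Replace + with || to concatenate text

Corrected query:
SELECT account || ': ' || kind AS label FROM transactions

Result:
label            
-----------------
ACC-104: transfer
ACC-106: payment 
ACC-101: fee     
ACC-102: fee     
ACC-101: transfer
ACC-104: fee     
ACC-106: interest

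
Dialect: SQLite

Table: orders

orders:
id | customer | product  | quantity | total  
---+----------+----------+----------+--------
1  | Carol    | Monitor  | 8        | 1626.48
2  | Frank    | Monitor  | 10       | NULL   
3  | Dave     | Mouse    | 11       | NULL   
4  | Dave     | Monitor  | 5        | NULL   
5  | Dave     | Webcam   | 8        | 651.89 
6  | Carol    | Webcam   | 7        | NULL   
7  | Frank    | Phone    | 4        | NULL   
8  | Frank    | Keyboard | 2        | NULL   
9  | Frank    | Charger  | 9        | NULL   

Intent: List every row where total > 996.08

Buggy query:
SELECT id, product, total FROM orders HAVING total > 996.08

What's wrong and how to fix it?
Bug: This is a non-aggregate query (no GROUP BY, no aggregates), so in SQLite the HAVING clause is invalid here; a row-level condition belongs in WHERE

Fix: Replace HAVING with WHERE since the condition applies to individual rows

Corrected query:
SELECT id, product, total FROM orders WHERE total > 996.08

Result:
id | product | total  
---+---------+--------
1  | Monitor | 1626.48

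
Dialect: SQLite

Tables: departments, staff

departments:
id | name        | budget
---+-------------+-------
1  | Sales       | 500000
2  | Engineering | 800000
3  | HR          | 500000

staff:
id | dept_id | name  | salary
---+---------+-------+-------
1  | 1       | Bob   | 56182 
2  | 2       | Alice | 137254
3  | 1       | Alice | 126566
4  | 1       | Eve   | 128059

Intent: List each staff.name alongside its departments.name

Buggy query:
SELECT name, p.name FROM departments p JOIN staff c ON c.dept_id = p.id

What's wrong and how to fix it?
Bug: Both tables have a 'name' column; the unqualified reference is ambiguous

Fix: Qualify the column with its table alias (c.name)

Corrected query:
SELECT c.name, p.name FROM departments p JOIN staff c ON c.dept_id = p.id

Result:
name  | name       
------+------------
Bob   | Sales      
Alice | Engineering
Alice | Sales      
Eve   | Sales      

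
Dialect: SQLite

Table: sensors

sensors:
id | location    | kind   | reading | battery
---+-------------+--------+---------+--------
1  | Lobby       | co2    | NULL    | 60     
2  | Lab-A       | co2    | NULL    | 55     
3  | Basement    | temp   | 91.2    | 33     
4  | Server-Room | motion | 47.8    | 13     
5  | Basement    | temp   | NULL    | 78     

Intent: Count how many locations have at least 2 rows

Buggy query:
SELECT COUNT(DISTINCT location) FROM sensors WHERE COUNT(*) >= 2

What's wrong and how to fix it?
Bug: WHERE filters individual rows, not groups, so a group-level COUNT is invalid there

Fix: Group first with HAVING COUNT(*) >= 2, then COUNT the resulting groups

Corrected query:
SELECT COUNT(*) FROM (SELECT location FROM sensors GROUP BY location HAVING COUNT(*) >= 2)

Result:
COUNT(*)
--------
1       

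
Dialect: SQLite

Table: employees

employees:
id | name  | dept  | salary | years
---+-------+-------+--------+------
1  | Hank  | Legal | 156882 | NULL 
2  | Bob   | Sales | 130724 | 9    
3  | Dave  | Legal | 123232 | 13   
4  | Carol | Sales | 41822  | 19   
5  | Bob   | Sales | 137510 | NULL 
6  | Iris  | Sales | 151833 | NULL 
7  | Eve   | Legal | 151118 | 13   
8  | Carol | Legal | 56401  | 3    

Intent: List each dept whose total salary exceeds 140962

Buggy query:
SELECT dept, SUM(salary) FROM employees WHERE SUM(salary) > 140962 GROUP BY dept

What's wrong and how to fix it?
Bug: Aggregate functions cannot appear in a WHERE clause

Fix: Use HAVING (which filters groups after aggregation) instead of WHERE

Corrected query:
SELECT dept, SUM(salary) FROM employees GROUP BY dept HAVING SUM(salary) > 140962

Result:
dept  | SUM(salary)
------+------------
Legal | 487633     
Sales | 461889     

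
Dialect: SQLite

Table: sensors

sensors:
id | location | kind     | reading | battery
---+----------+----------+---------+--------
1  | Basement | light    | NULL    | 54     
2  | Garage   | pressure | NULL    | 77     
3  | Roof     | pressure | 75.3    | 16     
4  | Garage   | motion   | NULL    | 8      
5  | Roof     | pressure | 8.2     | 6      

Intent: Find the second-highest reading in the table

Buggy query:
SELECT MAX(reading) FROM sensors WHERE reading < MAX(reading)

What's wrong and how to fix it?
Bug: The inner MAX is an aggregate inside WHERE, which is not allowed

Fix: Compute the overall MAX in a subquery, then take MAX of rows below it

Corrected query:
SELECT MAX(reading) FROM sensors WHERE reading < (SELECT MAX(reading) FROM sensors)

Result:
MAX(reading)
------------
8.2         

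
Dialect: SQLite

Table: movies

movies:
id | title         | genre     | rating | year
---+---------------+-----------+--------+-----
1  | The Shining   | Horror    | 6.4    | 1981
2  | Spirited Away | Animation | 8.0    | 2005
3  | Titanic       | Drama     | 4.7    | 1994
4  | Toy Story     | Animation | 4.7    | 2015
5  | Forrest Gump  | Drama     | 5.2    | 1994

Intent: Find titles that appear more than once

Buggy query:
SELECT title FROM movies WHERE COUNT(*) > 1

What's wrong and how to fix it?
Bug: COUNT(*) is an aggregate and cannot be used in WHERE

Fix: GROUP BY title, then filter groups with HAVING COUNT(*) > 1

Corrected query:
SELECT title FROM movies GROUP BY title HAVING COUNT(*) > 1

Result:
(no rows)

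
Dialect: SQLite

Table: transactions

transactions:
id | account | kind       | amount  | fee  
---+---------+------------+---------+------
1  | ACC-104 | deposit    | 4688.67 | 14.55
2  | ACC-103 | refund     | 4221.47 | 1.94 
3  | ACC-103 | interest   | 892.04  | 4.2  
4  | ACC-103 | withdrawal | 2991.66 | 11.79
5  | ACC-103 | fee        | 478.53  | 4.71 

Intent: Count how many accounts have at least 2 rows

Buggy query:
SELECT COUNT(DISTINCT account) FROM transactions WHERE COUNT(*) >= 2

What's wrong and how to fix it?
Bug: WHERE filters individual rows, not groups, so a group-level COUNT is invalid there

Fix: Use a subquery that GROUPs and filters with HAVING, then count its rows

Corrected query:
SELECT COUNT(*) FROM (SELECT account FROM transactions GROUP BY account HAVING COUNT(*) >= 2)

Result:
COUNT(*)
--------
1       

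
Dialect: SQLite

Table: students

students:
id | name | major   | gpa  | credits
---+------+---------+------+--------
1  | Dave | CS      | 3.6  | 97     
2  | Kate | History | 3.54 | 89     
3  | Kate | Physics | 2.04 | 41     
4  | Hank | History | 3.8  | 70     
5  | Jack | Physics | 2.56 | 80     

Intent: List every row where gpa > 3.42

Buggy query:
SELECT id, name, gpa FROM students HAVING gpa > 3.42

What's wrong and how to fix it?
Bug: This is a non-aggregate query (no GROUP BY, no aggregates), so in SQLite the HAVING clause is invalid here; a row-level condition belongs in WHERE

Fix: Use WHERE for row-level filtering

Corrected query:
SELECT id, name, gpa FROM students WHERE gpa > 3.42

Result:
id | name | gpa 
---+------+-----
1  | Dave | 3.6 
2  | Kate | 3.54
4  | Hank | 3.8 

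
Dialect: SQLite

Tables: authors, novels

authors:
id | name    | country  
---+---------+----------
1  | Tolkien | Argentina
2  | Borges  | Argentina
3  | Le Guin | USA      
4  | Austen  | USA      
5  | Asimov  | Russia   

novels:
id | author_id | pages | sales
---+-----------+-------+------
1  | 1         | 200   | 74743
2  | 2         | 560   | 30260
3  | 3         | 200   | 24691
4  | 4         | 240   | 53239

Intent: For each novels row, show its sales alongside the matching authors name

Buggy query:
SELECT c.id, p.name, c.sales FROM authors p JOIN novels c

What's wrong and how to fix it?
Bug: JOIN with no ON clause produces a cartesian product; every novels row pairs with every authors row

Fix: Add ON c.author_id = p.id to the JOIN

Corrected query:
SELECT c.id, p.name, c.sales FROM authors p JOIN novels c ON c.author_id = p.id

Result:
id | name    | sales
---+---------+------
1  | Tolkien | 74743
2  | Borges  | 30260
3  | Le Guin | 24691
4  | Austen  | 53239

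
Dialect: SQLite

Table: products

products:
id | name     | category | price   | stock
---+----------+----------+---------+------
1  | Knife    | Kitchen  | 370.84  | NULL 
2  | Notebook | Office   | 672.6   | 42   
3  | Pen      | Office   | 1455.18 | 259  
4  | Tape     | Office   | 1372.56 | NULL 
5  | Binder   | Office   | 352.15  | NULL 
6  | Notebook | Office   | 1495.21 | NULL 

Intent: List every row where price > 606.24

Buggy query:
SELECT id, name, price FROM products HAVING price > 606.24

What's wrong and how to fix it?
Bug: This is a non-aggregate query (no GROUP BY, no aggregates), so in SQLite the HAVING clause is invalid here; a row-level condition belongs in WHERE

Fix: Use WHERE for row-level filtering

Corrected query:
SELECT id, name, price FROM products WHERE price > 606.24

Result:
id | name     | price  
---+----------+--------
2  | Notebook | 672.6  
3  | Pen      | 1455.18
4  | Tape     | 1372.56
6  | Notebook | 1495.21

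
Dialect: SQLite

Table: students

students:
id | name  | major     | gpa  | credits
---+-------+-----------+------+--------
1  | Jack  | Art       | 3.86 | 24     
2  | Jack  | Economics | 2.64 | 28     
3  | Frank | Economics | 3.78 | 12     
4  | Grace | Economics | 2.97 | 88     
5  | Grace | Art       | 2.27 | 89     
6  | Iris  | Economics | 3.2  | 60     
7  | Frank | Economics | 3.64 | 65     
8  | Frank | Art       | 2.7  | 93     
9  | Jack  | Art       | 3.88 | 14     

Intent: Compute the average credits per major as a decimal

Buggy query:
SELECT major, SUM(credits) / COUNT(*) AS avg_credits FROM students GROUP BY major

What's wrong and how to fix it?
Bug: Both operands are integers, so '/' performs integer division and truncates

Fix: Cast one side to REAL so the division keeps the fractional part

Corrected query:
SELECT major, SUM(credits) * 1.0 / COUNT(*) AS avg_credits FROM students GROUP BY major

Result:
major     | avg_credits
----------+------------
Art       | 55         
Economics | 50.6       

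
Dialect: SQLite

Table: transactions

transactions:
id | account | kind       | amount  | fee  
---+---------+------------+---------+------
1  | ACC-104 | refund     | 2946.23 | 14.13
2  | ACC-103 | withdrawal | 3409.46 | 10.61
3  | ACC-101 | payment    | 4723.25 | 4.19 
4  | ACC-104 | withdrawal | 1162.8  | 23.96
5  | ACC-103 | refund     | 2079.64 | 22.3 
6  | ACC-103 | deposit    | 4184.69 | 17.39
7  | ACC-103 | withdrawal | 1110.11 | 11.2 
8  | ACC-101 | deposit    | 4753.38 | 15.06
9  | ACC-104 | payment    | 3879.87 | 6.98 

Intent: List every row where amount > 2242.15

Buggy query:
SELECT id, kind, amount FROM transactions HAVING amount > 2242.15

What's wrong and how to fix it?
Bug: This is a non-aggregate query (no GROUP BY, no aggregates), so in SQLite the HAVING clause is invalid here; a row-level condition belongs in WHERE

Fix: Replace HAVING with WHERE since the condition applies to individual rows

Corrected query:
SELECT id, kind, amount FROM transactions WHERE amount > 2242.15

Result:
id | kind       | amount 
---+------------+--------
1  | refund     | 2946.23
2  | withdrawal | 3409.46
3  | payment    | 4723.25
6  | deposit    | 4184.69
8  | deposit    | 4753.38
9  | payment    | 3879.87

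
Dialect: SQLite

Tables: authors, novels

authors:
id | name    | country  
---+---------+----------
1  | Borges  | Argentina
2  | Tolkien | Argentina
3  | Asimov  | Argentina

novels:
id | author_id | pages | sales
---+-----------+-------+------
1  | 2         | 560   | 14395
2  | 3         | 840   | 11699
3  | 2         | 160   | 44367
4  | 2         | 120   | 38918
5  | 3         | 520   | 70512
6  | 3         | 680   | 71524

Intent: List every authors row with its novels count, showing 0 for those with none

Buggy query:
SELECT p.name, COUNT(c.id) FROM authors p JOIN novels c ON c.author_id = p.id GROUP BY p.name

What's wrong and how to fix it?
Bug: INNER JOIN drops authors rows that have no matching novels rows

Fix: Switch to LEFT JOIN to retain unmatched parent rows

Corrected query:
SELECT p.name, COUNT(c.id) FROM authors p LEFT JOIN novels c ON c.author_id = p.id GROUP BY p.name

Result:
name    | COUNT(c.id)
--------+------------
Asimov  | 3          
Borges  | 0          
Tolkien | 3          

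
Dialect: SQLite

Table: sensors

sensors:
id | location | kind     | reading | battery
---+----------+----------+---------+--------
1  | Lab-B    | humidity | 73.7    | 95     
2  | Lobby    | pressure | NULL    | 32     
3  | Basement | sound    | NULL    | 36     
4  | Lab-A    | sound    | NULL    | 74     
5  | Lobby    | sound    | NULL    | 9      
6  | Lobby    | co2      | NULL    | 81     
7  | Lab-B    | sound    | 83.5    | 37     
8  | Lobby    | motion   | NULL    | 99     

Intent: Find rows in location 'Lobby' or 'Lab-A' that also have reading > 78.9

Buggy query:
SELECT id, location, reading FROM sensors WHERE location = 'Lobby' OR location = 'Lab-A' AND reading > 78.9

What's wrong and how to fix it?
Bug: Without parentheses, AND is evaluated before OR, so the reading filter only applies to the 'Lab-A' branch

Fix: Add parentheses around the OR so the AND applies to both alternatives

Corrected query:
SELECT id, location, reading FROM sensors WHERE (location = 'Lobby' OR location = 'Lab-A') AND reading > 78.9

Result:
(no rows)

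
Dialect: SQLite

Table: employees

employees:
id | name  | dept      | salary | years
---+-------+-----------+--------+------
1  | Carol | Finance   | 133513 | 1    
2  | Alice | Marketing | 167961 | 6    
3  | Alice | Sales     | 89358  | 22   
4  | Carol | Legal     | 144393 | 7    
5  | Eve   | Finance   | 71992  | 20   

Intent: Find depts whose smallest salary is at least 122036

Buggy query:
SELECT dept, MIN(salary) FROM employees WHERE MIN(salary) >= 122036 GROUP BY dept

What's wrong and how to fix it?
Bug: Aggregates like MIN are computed per group after WHERE runs

Fix: Replace WHERE with HAVING after the GROUP BY

Corrected query:
SELECT dept, MIN(salary) FROM employees GROUP BY dept HAVING MIN(salary) >= 122036

Result:
dept      | MIN(salary)
----------+------------
Legal     | 144393     
Marketing | 167961     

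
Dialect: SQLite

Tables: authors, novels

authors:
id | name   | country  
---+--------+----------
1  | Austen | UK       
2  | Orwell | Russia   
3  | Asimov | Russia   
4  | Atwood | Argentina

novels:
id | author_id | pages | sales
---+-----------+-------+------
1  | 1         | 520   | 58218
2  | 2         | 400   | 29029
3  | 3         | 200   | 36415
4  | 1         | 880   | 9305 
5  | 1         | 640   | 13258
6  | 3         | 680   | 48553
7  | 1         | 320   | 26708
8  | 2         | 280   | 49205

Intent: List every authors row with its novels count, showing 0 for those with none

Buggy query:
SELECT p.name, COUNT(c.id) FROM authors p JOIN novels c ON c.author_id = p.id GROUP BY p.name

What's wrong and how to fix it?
Bug: INNER JOIN drops authors rows that have no matching novels rows

Fix: Use LEFT JOIN so parents without children still appear (COUNT(c.id) gives 0)

Corrected query:
SELECT p.name, COUNT(c.id) FROM authors p LEFT JOIN novels c ON c.author_id = p.id GROUP BY p.name

Result:
name   | COUNT(c.id)
-------+------------
Asimov | 2          
Atwood | 0          
Austen | 4          
Orwell | 2          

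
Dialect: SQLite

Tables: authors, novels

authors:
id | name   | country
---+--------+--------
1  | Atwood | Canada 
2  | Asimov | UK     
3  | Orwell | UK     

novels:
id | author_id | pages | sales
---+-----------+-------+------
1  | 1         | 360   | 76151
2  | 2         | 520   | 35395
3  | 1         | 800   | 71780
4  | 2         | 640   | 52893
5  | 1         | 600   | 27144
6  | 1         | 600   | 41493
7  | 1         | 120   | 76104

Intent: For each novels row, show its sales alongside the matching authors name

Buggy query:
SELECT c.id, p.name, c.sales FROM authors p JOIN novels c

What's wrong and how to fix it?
Bug: Missing join condition: each novels row is matched to all authors rows instead of just its own

Fix: Specify the join condition linking the foreign key to the parent id

Corrected query:
SELECT c.id, p.name, c.sales FROM authors p JOIN novels c ON c.author_id = p.id

Result:
id | name   | sales
---+--------+------
1  | Atwood | 76151
2  | Asimov | 35395
3  | Atwood | 71780
4  | Asimov | 52893
5  | Atwood | 27144
6  | Atwood | 41493
7  | Atwood | 76104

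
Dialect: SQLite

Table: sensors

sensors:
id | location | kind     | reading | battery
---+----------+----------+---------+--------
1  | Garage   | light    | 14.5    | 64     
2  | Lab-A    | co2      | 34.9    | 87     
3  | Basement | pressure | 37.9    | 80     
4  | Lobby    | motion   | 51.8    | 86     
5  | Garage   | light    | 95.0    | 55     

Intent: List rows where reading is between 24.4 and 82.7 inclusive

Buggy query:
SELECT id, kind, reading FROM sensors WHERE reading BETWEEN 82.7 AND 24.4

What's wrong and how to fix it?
Bug: BETWEEN expects the lower bound first; with 82.7 AND 24.4 the range is empty

Fix: Write BETWEEN 24.4 AND 82.7

Corrected query:
SELECT id, kind, reading FROM sensors WHERE reading BETWEEN 24.4 AND 82.7

Result:
id | kind     | reading
---+----------+--------
2  | co2      | 34.9   
3  | pressure | 37.9   
4  | motion   | 51.8   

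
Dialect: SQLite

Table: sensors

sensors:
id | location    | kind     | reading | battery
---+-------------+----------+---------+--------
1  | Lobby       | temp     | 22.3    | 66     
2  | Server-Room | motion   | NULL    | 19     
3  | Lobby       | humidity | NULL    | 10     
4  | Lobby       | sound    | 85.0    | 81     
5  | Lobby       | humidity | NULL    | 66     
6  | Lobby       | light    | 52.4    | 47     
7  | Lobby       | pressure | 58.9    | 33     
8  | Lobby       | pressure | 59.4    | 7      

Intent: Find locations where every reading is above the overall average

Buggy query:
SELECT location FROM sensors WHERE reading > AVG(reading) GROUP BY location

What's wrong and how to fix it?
Bug: WHERE evaluates per row before aggregation, so AVG() is unavailable

Fix: Use a subquery for AVG and a HAVING MIN(...) filter so the condition holds for every row in the group

Corrected query:
SELECT location FROM sensors GROUP BY location HAVING MIN(reading) > (SELECT AVG(reading) FROM sensors)

Result:
(no rows)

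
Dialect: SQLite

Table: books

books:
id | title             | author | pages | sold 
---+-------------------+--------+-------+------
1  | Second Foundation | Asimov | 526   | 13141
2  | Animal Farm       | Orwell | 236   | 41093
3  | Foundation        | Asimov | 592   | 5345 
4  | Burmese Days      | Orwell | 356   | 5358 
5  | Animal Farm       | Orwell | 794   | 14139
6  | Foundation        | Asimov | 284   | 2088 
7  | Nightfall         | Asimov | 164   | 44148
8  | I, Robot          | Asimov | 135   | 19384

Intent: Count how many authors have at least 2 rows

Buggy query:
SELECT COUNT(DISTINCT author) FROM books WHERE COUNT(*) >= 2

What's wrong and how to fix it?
Bug: WHERE filters individual rows, not groups, so a group-level COUNT is invalid there

Fix: Use a subquery that GROUPs and filters with HAVING, then count its rows

Corrected query:
SELECT COUNT(*) FROM (SELECT author FROM books GROUP BY author HAVING COUNT(*) >= 2)

Result:
COUNT(*)
--------
2       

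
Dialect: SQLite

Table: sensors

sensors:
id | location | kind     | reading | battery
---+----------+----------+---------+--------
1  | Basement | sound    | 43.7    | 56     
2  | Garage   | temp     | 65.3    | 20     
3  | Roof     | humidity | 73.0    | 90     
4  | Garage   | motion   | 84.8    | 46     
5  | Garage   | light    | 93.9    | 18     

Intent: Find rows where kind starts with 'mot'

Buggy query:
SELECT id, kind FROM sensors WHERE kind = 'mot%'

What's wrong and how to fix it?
Bug: Wildcards only work with LIKE; '=' treats '%' as a literal character

Fix: Replace '=' with LIKE so 'mot%' is treated as a pattern

Corrected query:
SELECT id, kind FROM sensors WHERE kind LIKE 'mot%'

Result:
id | kind  
---+-------
4  | motion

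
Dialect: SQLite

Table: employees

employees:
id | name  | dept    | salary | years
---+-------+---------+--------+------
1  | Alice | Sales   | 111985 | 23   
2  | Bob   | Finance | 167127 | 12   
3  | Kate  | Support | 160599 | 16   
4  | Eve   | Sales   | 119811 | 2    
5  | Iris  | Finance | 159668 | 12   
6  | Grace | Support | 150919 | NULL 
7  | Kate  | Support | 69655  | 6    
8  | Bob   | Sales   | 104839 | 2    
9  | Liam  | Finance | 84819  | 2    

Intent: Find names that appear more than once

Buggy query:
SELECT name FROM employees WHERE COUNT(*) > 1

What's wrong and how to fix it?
Bug: COUNT(*) is an aggregate and cannot be used in WHERE

Fix: GROUP BY name, then filter groups with HAVING COUNT(*) > 1

Corrected query:
SELECT name FROM employees GROUP BY name HAVING COUNT(*) > 1

Result:
name
----
Bob 
Kate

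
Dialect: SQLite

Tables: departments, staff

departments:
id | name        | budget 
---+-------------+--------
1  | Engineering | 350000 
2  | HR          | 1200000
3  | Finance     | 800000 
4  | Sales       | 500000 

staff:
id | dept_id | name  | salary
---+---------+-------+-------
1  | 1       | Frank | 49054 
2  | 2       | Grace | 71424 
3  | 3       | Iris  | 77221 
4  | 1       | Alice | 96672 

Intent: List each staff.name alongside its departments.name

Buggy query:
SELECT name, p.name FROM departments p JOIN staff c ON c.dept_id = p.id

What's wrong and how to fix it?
Bug: Both tables have a 'name' column; the unqualified reference is ambiguous

Fix: Qualify the column with its table alias (c.name)

Corrected query:
SELECT c.name, p.name FROM departments p JOIN staff c ON c.dept_id = p.id

Result:
name  | name       
------+------------
Frank | Engineering
Grace | HR         
Iris  | Finance    
Alice | Engineering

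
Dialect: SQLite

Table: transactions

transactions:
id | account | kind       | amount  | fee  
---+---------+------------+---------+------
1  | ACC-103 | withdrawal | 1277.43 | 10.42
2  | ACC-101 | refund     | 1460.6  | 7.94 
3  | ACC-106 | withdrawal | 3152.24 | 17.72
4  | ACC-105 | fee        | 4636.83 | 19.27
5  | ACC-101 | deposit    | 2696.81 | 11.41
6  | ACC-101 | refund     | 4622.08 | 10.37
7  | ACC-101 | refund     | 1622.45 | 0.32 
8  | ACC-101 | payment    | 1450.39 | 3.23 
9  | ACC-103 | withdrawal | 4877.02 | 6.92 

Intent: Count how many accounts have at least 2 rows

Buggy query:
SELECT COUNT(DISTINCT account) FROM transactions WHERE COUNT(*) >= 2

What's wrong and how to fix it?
Bug: WHERE filters individual rows, not groups, so a group-level COUNT is invalid there

Fix: Group first with HAVING COUNT(*) >= 2, then COUNT the resulting groups

Corrected query:
SELECT COUNT(*) FROM (SELECT account FROM transactions GROUP BY account HAVING COUNT(*) >= 2)

Result:
COUNT(*)
--------
2       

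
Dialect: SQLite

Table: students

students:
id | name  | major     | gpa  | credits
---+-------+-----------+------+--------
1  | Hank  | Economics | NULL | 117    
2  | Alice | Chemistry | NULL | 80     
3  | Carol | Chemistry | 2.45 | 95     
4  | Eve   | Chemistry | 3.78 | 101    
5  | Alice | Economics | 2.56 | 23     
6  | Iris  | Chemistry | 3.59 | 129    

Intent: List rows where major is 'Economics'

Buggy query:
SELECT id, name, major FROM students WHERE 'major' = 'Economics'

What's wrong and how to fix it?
Bug: 'major' in single quotes is a string literal, not the column; the comparison is literal-vs-literal and never true

Fix: Remove the quotes around the column name (or use double quotes for an identifier)

Corrected query:
SELECT id, name, major FROM students WHERE major = 'Economics'

Result:
id | name  | major    
---+-------+----------
1  | Hank  | Economics
5  | Alice | Economics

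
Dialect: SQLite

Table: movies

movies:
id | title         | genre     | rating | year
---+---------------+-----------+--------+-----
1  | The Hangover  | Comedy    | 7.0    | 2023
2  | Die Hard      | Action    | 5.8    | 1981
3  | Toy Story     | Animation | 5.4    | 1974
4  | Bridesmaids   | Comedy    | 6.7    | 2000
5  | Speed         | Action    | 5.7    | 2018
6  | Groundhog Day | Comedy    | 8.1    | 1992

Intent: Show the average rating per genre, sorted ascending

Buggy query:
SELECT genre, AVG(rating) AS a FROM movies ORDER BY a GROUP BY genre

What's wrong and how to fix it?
Bug: ORDER BY appears before GROUP BY; SQL clause order requires GROUP BY first

Fix: Move ORDER BY to the end, after GROUP BY

Corrected query:
SELECT genre, AVG(rating) AS a FROM movies GROUP BY genre ORDER BY a

Result:
genre     | a       
----------+---------
Animation | 5.4     
Action    | 5.75    
Comedy    | 7.266667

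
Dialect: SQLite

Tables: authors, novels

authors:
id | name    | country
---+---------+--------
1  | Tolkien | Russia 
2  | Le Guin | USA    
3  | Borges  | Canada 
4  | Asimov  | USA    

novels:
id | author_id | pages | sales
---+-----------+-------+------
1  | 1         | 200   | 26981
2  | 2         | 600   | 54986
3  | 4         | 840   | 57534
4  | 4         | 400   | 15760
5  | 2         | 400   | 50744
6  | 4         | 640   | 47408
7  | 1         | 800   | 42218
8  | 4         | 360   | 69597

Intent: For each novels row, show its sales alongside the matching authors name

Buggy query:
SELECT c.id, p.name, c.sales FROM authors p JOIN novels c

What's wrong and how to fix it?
Bug: Missing join condition: each novels row is matched to all authors rows instead of just its own

Fix: Specify the join condition linking the foreign key to the parent id

Corrected query:
SELECT c.id, p.name, c.sales FROM authors p JOIN novels c ON c.author_id = p.id

Result:
id | name    | sales
---+---------+------
1  | Tolkien | 26981
2  | Le Guin | 54986
3  | Asimov  | 57534
4  | Asimov  | 15760
5  | Le Guin | 50744
6  | Asimov  | 47408
7  | Tolkien | 42218
8  | Asimov  | 69597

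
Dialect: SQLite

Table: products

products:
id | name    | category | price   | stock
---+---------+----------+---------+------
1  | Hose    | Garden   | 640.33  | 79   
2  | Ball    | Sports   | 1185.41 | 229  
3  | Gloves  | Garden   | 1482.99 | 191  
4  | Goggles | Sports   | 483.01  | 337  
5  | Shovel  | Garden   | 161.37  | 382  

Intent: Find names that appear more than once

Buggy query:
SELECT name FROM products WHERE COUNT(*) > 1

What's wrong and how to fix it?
Bug: COUNT(*) is an aggregate and cannot be used in WHERE

Fix: GROUP BY name, then filter groups with HAVING COUNT(*) > 1

Corrected query:
SELECT name FROM products GROUP BY name HAVING COUNT(*) > 1

Result:
(no rows)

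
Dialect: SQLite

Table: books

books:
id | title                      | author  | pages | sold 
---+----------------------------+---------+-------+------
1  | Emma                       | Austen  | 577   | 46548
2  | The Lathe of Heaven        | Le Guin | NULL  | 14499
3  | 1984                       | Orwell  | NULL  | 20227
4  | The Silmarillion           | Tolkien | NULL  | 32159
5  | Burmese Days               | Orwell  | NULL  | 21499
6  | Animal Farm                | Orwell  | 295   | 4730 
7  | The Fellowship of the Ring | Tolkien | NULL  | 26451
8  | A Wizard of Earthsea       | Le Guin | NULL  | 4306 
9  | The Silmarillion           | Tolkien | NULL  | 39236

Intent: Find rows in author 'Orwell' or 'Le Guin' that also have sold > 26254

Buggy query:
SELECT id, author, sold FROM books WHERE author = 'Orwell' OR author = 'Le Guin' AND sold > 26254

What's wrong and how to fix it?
Bug: Without parentheses, AND is evaluated before OR, so the sold filter only applies to the 'Le Guin' branch

Fix: Group the OR with parentheses (or use IN), then AND the threshold

Corrected query:
SELECT id, author, sold FROM books WHERE (author = 'Orwell' OR author = 'Le Guin') AND sold > 26254

Result:
(no rows)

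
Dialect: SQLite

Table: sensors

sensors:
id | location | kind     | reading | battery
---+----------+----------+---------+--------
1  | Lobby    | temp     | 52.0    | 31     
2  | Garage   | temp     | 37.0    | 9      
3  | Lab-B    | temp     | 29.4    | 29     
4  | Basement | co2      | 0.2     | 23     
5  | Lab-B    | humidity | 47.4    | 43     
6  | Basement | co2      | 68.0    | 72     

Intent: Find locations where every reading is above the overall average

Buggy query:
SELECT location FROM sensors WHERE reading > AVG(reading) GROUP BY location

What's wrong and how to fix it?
Bug: AVG() is an aggregate; it can't sit directly in WHERE

Fix: Use a subquery for AVG and a HAVING MIN(...) filter so the condition holds for every row in the group

Corrected query:
SELECT location FROM sensors GROUP BY location HAVING MIN(reading) > (SELECT AVG(reading) FROM sensors)

Result:
location
--------
Lobby   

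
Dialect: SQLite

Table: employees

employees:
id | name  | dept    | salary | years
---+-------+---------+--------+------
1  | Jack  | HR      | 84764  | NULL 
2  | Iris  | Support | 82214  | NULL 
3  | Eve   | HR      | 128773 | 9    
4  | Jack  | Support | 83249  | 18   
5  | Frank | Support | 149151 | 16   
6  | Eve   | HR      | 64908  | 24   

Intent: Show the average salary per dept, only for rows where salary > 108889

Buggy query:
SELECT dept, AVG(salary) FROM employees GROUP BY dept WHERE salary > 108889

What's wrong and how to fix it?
Bug: Row-level WHERE must come before GROUP BY in the clause order

Fix: Place WHERE between FROM and GROUP BY

Corrected query:
SELECT dept, AVG(salary) FROM employees WHERE salary > 108889 GROUP BY dept

Result:
dept    | AVG(salary)
--------+------------
HR      | 128773     
Support | 149151     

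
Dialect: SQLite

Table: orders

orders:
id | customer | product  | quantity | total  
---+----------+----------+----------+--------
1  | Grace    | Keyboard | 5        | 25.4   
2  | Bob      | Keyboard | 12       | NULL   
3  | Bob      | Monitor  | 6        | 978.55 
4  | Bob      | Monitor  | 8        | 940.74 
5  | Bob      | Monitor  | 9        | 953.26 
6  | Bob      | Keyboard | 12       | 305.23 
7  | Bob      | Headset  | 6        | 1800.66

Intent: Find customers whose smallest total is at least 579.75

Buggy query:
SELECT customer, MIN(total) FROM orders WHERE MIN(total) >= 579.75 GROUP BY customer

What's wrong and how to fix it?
Bug: MIN() in WHERE is a misuse of aggregate

Fix: Replace WHERE with HAVING after the GROUP BY

Corrected query:
SELECT customer, MIN(total) FROM orders GROUP BY customer HAVING MIN(total) >= 579.75

Result:
(no rows)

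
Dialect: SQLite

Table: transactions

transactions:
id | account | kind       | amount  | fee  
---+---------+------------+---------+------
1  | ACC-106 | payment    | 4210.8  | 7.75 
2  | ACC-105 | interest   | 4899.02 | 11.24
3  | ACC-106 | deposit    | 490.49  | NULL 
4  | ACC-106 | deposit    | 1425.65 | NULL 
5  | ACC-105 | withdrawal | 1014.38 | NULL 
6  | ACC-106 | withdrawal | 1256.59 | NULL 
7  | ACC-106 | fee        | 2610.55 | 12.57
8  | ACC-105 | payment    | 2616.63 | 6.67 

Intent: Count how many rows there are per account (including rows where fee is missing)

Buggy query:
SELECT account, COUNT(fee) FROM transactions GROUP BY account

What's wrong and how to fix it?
Bug: COUNT(fee) skips NULLs, so groups with missing fee are undercounted

Fix: Replace COUNT(fee) with COUNT(*)

Corrected query:
SELECT account, COUNT(*) FROM transactions GROUP BY account

Result:
account | COUNT(*)
--------+---------
ACC-105 | 3       
ACC-106 | 5       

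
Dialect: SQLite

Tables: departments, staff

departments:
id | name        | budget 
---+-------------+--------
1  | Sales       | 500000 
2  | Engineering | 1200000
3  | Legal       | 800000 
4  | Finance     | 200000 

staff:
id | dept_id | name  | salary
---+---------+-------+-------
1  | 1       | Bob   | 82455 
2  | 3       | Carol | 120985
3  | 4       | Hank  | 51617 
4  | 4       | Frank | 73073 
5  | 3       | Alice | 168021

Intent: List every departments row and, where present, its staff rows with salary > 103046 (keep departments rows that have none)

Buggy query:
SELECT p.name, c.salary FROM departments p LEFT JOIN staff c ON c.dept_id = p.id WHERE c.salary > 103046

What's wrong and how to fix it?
Bug: Filtering c.salary in WHERE discards the NULL rows produced by LEFT JOIN, turning it into an inner join

Fix: Move the right-table condition into the ON clause so unmatched parents are kept

Corrected query:
SELECT p.name, c.salary FROM departments p LEFT JOIN staff c ON c.dept_id = p.id AND c.salary > 103046

Result:
name        | salary
------------+-------
Sales       | NULL  
Engineering | NULL  
Legal       | 120985
Legal       | 168021
Finance     | NULL  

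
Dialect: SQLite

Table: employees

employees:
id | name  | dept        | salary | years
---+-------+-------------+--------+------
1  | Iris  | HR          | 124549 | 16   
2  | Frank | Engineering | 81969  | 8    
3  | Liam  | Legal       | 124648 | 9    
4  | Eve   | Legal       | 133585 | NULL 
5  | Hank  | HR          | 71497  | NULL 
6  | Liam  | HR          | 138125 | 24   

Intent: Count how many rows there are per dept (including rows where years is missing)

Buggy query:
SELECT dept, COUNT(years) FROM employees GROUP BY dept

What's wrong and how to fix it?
Bug: COUNT(years) skips NULLs, so groups with missing years are undercounted

Fix: Use COUNT(*) to count all rows regardless of NULL

Corrected query:
SELECT dept, COUNT(*) FROM employees GROUP BY dept

Result:
dept        | COUNT(*)
------------+---------
Engineering | 1       
HR          | 3       
Legal       | 2       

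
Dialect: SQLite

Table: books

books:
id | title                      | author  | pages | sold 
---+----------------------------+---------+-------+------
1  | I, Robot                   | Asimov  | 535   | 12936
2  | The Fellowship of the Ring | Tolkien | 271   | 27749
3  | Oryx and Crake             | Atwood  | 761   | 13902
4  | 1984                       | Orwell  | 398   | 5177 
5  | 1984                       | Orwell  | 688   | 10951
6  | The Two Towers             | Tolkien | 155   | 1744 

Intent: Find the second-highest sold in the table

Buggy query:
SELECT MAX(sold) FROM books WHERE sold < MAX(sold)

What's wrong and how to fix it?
Bug: The inner MAX is an aggregate inside WHERE, which is not allowed

Fix: Put the inner MAX in a scalar subquery

Corrected query:
SELECT MAX(sold) FROM books WHERE sold < (SELECT MAX(sold) FROM books)

Result:
MAX(sold)
---------
13902    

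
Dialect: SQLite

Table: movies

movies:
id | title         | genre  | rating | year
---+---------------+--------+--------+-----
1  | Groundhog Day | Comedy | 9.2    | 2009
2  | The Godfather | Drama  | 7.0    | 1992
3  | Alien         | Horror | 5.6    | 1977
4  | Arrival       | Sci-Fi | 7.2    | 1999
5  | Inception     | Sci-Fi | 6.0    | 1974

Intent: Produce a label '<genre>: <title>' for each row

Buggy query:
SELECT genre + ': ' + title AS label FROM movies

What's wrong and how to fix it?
Bug: '+' is numeric addition; on text columns SQLite converts them to 0 instead of concatenating

Fix: Use the || operator for string concatenation

Corrected query:
SELECT genre || ': ' || title AS label FROM movies

Result:
label                
---------------------
Comedy: Groundhog Day
Drama: The Godfather 
Horror: Alien        
Sci-Fi: Arrival      
Sci-Fi: Inception    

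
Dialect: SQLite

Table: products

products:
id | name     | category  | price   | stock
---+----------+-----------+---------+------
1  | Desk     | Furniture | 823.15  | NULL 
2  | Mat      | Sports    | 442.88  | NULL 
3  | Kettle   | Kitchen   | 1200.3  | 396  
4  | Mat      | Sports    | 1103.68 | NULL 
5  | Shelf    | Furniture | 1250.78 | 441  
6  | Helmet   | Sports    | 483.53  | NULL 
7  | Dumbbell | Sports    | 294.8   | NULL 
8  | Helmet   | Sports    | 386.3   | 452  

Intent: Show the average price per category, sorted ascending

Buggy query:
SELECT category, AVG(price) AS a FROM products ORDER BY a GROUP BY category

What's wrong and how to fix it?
Bug: GROUP BY must precede ORDER BY

Fix: Move ORDER BY to the end, after GROUP BY

Corrected query:
SELECT category, AVG(price) AS a FROM products GROUP BY category ORDER BY a

Result:
category  | a       
----------+---------
Sports    | 542.238 
Furniture | 1036.965
Kitchen   | 1200.3  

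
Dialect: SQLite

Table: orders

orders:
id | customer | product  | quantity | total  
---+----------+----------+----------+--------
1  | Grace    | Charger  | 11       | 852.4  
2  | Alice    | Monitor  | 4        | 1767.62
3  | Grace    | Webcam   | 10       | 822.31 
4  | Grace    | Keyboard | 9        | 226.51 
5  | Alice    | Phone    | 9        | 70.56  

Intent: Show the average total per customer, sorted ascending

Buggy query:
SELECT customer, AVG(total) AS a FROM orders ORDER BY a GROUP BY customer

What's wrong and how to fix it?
Bug: GROUP BY must precede ORDER BY

Fix: Reorder: SELECT … FROM … GROUP BY … ORDER BY …

Corrected query:
SELECT customer, AVG(total) AS a FROM orders GROUP BY customer ORDER BY a

Result:
customer | a     
---------+-------
Grace    | 633.74
Alice    | 919.09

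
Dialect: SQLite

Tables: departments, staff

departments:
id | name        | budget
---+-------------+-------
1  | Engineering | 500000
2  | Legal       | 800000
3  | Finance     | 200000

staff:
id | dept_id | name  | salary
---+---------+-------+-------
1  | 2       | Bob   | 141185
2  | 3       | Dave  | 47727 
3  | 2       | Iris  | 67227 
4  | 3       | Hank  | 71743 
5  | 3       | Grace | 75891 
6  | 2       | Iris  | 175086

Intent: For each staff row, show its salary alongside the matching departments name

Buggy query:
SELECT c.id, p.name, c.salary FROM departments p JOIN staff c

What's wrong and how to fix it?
Bug: Missing join condition: each staff row is matched to all departments rows instead of just its own

Fix: Specify the join condition linking the foreign key to the parent id

Corrected query:
SELECT c.id, p.name, c.salary FROM departments p JOIN staff c ON c.dept_id = p.id

Result:
id | name    | salary
---+---------+-------
1  | Legal   | 141185
2  | Finance | 47727 
3  | Legal   | 67227 
4  | Finance | 71743 
5  | Finance | 75891 
6  | Legal   | 175086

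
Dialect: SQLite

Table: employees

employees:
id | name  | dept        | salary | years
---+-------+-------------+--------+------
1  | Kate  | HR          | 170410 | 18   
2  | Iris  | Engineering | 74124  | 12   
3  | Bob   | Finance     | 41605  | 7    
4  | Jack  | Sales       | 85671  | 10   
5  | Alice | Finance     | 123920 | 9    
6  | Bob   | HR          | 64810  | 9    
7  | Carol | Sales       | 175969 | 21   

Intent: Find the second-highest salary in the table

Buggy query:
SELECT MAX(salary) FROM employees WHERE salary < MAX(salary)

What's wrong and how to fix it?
Bug: The inner MAX is an aggregate inside WHERE, which is not allowed

Fix: Put the inner MAX in a scalar subquery

Corrected query:
SELECT MAX(salary) FROM employees WHERE salary < (SELECT MAX(salary) FROM employees)

Result:
MAX(salary)
-----------
170410     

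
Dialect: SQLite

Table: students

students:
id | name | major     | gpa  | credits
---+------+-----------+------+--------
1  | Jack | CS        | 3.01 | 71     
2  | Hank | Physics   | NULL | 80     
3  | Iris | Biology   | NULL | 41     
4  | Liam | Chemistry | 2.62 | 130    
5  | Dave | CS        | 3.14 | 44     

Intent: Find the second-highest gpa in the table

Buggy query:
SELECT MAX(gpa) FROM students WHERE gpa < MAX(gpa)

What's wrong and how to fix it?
Bug: MAX(gpa) on the right of the comparison is an aggregate-in-WHERE error

Fix: Compute the overall MAX in a subquery, then take MAX of rows below it

Corrected query:
SELECT MAX(gpa) FROM students WHERE gpa < (SELECT MAX(gpa) FROM students)

Result:
MAX(gpa)
--------
3.01    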